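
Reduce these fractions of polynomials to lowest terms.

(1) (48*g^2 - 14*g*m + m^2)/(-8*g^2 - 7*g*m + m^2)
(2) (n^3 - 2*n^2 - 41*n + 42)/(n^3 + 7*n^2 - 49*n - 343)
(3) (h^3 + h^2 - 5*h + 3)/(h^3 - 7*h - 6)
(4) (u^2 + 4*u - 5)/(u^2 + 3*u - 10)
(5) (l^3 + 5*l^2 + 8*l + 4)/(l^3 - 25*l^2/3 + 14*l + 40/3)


(1) = (-6*g + m)/(g + m)
(2) = (n^2 + 5*n - 6)/(n^2 + 14*n + 49)
(3) = (h^3 + h^2 - 5*h + 3)/(h^3 - 7*h - 6)
(4) = (u - 1)/(u - 2)
(5) = (3*l^3 + 15*l^2 + 24*l + 12)/(3*l^3 - 25*l^2 + 42*l + 40)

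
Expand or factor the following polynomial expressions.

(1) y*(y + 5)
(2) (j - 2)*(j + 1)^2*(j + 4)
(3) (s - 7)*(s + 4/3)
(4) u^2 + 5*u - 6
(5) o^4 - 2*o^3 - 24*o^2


(1) = y^2 + 5*y
(2) = j^4 + 4*j^3 - 3*j^2 - 14*j - 8
(3) = s^2 - 17*s/3 - 28/3
(4) = (u - 1)*(u + 6)
(5) = o^2*(o - 6)*(o + 4)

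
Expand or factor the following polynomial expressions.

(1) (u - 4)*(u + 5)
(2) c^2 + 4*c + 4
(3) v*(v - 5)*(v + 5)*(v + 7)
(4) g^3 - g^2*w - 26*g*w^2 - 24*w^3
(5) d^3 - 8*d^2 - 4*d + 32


(1) = u^2 + u - 20
(2) = (c + 2)^2
(3) = v^4 + 7*v^3 - 25*v^2 - 175*v
(4) = (g - 6*w)*(g + w)*(g + 4*w)
(5) = (d - 8)*(d - 2)*(d + 2)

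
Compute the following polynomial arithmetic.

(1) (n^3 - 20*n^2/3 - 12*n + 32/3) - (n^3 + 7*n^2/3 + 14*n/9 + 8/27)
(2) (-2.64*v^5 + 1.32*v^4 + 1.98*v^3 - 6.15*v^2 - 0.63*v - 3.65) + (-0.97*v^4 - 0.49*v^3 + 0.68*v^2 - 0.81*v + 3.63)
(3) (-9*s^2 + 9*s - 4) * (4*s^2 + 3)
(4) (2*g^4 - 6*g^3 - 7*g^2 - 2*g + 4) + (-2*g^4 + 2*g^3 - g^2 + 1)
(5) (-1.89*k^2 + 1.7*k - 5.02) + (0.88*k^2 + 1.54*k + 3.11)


(1) = -9*n^2 - 122*n/9 + 280/27
(2) = -2.64*v^5 + 0.35*v^4 + 1.49*v^3 - 5.47*v^2 - 1.44*v - 0.02
(3) = -36*s^4 + 36*s^3 - 43*s^2 + 27*s - 12
(4) = -4*g^3 - 8*g^2 - 2*g + 5
(5) = -1.01*k^2 + 3.24*k - 1.91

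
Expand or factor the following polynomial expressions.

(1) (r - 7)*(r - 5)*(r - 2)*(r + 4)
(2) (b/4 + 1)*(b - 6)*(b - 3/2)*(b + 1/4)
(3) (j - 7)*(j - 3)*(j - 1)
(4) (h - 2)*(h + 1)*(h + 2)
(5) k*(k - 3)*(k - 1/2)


(1) = r^4 - 10*r^3 + 3*r^2 + 166*r - 280
(2) = b^4/4 - 13*b^3/16 - 175*b^2/32 + 123*b/16 + 9/4
(3) = j^3 - 11*j^2 + 31*j - 21
(4) = h^3 + h^2 - 4*h - 4
(5) = k^3 - 7*k^2/2 + 3*k/2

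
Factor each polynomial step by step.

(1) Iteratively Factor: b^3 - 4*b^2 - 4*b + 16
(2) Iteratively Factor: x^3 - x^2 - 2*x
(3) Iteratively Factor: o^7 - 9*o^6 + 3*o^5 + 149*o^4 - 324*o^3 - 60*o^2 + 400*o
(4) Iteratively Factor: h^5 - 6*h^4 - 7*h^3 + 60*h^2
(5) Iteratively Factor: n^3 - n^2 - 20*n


(1) = (b + 2)*(b^2 - 6*b + 8) = (b - 4)*(b + 2)*(b - 2)
(2) = (x + 1)*(x^2 - 2*x) = (x - 2)*(x + 1)*(x)
(3) = (o + 4)*(o^6 - 13*o^5 + 55*o^4 - 71*o^3 - 40*o^2 + 100*o) = (o - 5)*(o + 4)*(o^5 - 8*o^4 + 15*o^3 + 4*o^2 - 20*o) = (o - 5)*(o + 1)*(o + 4)*(o^4 - 9*o^3 + 24*o^2 - 20*o) = o*(o - 5)*(o + 1)*(o + 4)*(o^3 - 9*o^2 + 24*o - 20) = o*(o - 5)^2*(o + 1)*(o + 4)*(o^2 - 4*o + 4) = o*(o - 5)^2*(o - 2)*(o + 1)*(o + 4)*(o - 2)
(4) = (h + 3)*(h^4 - 9*h^3 + 20*h^2) = h*(h + 3)*(h^3 - 9*h^2 + 20*h) = h^2*(h + 3)*(h^2 - 9*h + 20) = h^2*(h - 4)*(h + 3)*(h - 5)
(5) = (n)*(n^2 - n - 20) = n*(n - 5)*(n + 4)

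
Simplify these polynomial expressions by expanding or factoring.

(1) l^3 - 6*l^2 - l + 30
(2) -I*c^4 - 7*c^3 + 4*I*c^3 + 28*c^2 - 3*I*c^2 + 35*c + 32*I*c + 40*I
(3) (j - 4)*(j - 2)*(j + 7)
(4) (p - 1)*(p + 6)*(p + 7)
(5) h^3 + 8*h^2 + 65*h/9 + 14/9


(1) = (l - 5)*(l - 3)*(l + 2)
(2) = (c - 5)*(c + 1)*(c - 8*I)*(-I*c + 1)
(3) = j^3 + j^2 - 34*j + 56
(4) = p^3 + 12*p^2 + 29*p - 42
(5) = (h + 1/3)*(h + 2/3)*(h + 7)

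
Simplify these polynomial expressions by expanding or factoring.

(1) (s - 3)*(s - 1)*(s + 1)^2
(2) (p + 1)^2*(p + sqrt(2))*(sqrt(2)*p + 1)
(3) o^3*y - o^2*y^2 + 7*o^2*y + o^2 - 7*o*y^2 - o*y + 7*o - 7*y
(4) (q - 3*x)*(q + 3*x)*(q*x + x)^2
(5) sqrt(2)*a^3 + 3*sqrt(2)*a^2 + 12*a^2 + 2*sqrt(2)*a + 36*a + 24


(1) = s^4 - 2*s^3 - 4*s^2 + 2*s + 3
(2) = sqrt(2)*p^4 + 2*sqrt(2)*p^3 + 3*p^3 + 2*sqrt(2)*p^2 + 6*p^2 + 2*sqrt(2)*p + 3*p + sqrt(2)
(3) = (o + 7)*(o - y)*(o*y + 1)
(4) = q^4*x^2 + 2*q^3*x^2 - 9*q^2*x^4 + q^2*x^2 - 18*q*x^4 - 9*x^4
(5) = (a + 2)*(a + 6*sqrt(2))*(sqrt(2)*a + sqrt(2))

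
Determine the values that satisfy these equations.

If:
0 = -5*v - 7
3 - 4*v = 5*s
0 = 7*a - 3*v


Then:
a = -3/5
s = 43/25
v = -7/5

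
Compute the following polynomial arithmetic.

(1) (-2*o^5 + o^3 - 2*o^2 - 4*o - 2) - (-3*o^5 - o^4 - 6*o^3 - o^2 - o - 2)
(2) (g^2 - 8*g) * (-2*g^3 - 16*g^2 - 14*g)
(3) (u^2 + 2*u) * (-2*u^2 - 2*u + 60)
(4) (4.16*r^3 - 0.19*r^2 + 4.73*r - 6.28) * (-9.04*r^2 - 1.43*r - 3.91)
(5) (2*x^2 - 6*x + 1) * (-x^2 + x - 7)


(1) = o^5 + o^4 + 7*o^3 - o^2 - 3*o
(2) = -2*g^5 + 114*g^3 + 112*g^2
(3) = -2*u^4 - 6*u^3 + 56*u^2 + 120*u
(4) = -37.6064*r^5 - 4.2312*r^4 - 58.7531*r^3 + 50.7502*r^2 - 9.5139*r + 24.5548
(5) = -2*x^4 + 8*x^3 - 21*x^2 + 43*x - 7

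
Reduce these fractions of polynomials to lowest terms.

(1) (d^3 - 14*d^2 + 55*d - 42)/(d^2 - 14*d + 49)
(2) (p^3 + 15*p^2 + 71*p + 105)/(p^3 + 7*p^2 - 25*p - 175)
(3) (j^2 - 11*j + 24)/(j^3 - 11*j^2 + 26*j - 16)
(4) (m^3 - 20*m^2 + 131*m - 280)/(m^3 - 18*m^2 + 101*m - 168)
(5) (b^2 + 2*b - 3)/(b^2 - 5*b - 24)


(1) = (d^2 - 7*d + 6)/(d - 7)
(2) = (p + 3)/(p - 5)
(3) = (j - 3)/(j^2 - 3*j + 2)
(4) = (m - 5)/(m - 3)
(5) = (b - 1)/(b - 8)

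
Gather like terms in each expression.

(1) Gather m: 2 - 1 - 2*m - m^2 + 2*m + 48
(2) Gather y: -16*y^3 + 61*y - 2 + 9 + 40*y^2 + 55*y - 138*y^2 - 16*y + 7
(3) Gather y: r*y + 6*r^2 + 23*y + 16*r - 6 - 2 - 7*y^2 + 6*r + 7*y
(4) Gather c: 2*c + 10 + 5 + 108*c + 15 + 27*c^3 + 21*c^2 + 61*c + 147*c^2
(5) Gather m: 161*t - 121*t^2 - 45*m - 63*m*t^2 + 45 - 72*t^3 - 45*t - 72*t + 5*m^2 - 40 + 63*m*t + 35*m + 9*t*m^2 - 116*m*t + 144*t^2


(1) = 49 - m^2
(2) = -16*y^3 - 98*y^2 + 100*y + 14
(3) = 6*r^2 + 22*r - 7*y^2 + y*(r + 30) - 8
(4) = 27*c^3 + 168*c^2 + 171*c + 30
(5) = m^2*(9*t + 5) + m*(-63*t^2 - 53*t - 10) - 72*t^3 + 23*t^2 + 44*t + 5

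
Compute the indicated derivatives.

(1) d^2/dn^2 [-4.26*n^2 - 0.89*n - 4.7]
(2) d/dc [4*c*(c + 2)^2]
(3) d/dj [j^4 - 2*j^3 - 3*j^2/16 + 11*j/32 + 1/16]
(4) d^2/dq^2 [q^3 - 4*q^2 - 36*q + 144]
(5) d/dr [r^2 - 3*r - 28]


(1) = -8.52000000000000
(2) = 4*(c + 2)*(3*c + 2)
(3) = 4*j^3 - 6*j^2 - 3*j/8 + 11/32
(4) = 6*q - 8
(5) = 2*r - 3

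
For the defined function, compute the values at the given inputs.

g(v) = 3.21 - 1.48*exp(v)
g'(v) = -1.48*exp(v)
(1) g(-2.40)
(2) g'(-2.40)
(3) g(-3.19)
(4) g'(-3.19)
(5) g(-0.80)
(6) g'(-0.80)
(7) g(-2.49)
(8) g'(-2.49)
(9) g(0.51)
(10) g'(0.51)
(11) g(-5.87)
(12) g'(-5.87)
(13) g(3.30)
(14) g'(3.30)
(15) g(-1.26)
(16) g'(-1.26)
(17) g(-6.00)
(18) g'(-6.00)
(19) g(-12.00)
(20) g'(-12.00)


(1) = 3.08
(2) = -0.13
(3) = 3.15
(4) = -0.06
(5) = 2.54
(6) = -0.67
(7) = 3.09
(8) = -0.12
(9) = 0.75
(10) = -2.46
(11) = 3.21
(12) = -0.00
(13) = -36.92
(14) = -40.13
(15) = 2.79
(16) = -0.42
(17) = 3.21
(18) = -0.00
(19) = 3.21
(20) = -0.00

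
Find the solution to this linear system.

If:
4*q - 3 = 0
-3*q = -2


Then:
No Solution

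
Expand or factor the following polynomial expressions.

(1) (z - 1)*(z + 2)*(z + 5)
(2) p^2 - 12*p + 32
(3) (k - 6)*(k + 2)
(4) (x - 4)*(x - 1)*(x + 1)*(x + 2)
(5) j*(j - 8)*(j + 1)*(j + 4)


(1) = z^3 + 6*z^2 + 3*z - 10
(2) = (p - 8)*(p - 4)
(3) = k^2 - 4*k - 12
(4) = x^4 - 2*x^3 - 9*x^2 + 2*x + 8
(5) = j^4 - 3*j^3 - 36*j^2 - 32*j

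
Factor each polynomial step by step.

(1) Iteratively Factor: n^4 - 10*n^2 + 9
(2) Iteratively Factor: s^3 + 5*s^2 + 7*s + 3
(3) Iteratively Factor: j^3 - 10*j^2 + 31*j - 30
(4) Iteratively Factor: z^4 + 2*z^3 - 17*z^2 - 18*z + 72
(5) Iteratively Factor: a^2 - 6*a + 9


(1) = (n + 1)*(n^3 - n^2 - 9*n + 9) = (n - 1)*(n + 1)*(n^2 - 9) = (n - 1)*(n + 1)*(n + 3)*(n - 3)
(2) = (s + 1)*(s^2 + 4*s + 3) = (s + 1)^2*(s + 3)
(3) = (j - 5)*(j^2 - 5*j + 6) = (j - 5)*(j - 3)*(j - 2)
(4) = (z - 2)*(z^3 + 4*z^2 - 9*z - 36) = (z - 2)*(z + 3)*(z^2 + z - 12) = (z - 2)*(z + 3)*(z + 4)*(z - 3)
(5) = (a - 3)*(a - 3)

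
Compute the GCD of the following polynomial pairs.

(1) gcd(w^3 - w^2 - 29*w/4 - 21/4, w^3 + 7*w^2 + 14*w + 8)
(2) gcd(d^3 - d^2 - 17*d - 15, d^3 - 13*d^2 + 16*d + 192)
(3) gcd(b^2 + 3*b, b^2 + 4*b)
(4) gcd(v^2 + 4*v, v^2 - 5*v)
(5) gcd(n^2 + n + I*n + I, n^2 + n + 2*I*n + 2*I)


(1) = w + 1
(2) = d + 3
(3) = b
(4) = gcd(v*(v + 4), v*(v - 5)) = v
(5) = n + 1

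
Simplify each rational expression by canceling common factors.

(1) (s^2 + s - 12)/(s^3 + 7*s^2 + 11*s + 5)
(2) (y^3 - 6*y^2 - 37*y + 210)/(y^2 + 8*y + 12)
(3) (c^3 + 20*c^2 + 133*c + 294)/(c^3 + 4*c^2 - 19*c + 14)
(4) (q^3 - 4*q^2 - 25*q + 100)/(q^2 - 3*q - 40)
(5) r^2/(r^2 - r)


(1) = (s^2 + s - 12)/(s^3 + 7*s^2 + 11*s + 5)
(2) = (y^2 - 12*y + 35)/(y + 2)
(3) = (c^2 + 13*c + 42)/(c^2 - 3*c + 2)
(4) = (q^2 - 9*q + 20)/(q - 8)
(5) = r/(r - 1)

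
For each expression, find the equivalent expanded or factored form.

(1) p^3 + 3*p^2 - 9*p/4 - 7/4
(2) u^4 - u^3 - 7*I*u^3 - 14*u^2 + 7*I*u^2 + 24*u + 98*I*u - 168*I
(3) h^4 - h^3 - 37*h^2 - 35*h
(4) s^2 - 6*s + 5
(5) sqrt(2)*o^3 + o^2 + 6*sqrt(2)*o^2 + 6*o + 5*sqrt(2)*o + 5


(1) = (p - 1)*(p + 1/2)*(p + 7/2)
(2) = (u - 3)*(u - 2)*(u + 4)*(u - 7*I)
(3) = h*(h - 7)*(h + 1)*(h + 5)
(4) = (s - 5)*(s - 1)
(5) = (o + 1)*(o + 5)*(sqrt(2)*o + 1)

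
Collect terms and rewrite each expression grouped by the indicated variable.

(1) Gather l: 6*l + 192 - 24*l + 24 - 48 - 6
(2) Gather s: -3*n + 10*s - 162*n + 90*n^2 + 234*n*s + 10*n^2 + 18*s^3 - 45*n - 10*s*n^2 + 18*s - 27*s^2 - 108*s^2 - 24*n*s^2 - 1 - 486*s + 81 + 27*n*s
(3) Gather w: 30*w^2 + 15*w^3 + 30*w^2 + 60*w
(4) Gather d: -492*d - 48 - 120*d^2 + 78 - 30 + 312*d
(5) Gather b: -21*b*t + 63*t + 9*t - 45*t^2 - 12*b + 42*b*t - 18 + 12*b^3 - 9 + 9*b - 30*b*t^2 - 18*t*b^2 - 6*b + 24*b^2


(1) = 162 - 18*l
(2) = 100*n^2 - 210*n + 18*s^3 + s^2*(-24*n - 135) + s*(-10*n^2 + 261*n - 458) + 80
(3) = 15*w^3 + 60*w^2 + 60*w
(4) = -120*d^2 - 180*d
(5) = 12*b^3 + b^2*(24 - 18*t) + b*(-30*t^2 + 21*t - 9) - 45*t^2 + 72*t - 27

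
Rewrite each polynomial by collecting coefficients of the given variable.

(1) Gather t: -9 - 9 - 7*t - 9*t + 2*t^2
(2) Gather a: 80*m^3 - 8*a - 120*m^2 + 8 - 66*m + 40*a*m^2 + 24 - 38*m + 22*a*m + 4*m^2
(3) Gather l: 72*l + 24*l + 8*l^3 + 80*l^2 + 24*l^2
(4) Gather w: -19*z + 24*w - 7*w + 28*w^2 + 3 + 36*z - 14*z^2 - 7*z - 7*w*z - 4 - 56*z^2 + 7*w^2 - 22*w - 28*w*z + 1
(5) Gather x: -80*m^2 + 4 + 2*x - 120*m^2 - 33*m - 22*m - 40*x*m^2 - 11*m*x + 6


(1) = 2*t^2 - 16*t - 18
(2) = a*(40*m^2 + 22*m - 8) + 80*m^3 - 116*m^2 - 104*m + 32
(3) = 8*l^3 + 104*l^2 + 96*l
(4) = 35*w^2 + w*(-35*z - 5) - 70*z^2 + 10*z
(5) = -200*m^2 - 55*m + x*(-40*m^2 - 11*m + 2) + 10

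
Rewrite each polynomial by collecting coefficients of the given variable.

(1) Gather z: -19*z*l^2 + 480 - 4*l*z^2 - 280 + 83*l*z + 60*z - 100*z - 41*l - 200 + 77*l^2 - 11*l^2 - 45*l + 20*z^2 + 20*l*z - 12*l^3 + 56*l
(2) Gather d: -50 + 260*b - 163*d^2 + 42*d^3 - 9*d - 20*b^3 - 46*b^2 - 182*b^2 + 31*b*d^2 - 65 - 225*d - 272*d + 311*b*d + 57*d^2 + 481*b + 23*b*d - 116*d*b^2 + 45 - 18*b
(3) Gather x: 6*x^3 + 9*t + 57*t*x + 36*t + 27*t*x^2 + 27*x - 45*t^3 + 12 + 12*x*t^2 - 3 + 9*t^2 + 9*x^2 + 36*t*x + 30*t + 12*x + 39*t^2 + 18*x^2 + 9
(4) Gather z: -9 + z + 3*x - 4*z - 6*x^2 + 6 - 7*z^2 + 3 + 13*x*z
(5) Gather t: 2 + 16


(1) = -12*l^3 + 66*l^2 - 30*l + z^2*(20 - 4*l) + z*(-19*l^2 + 103*l - 40)
(2) = -20*b^3 - 228*b^2 + 723*b + 42*d^3 + d^2*(31*b - 106) + d*(-116*b^2 + 334*b - 506) - 70
(3) = -45*t^3 + 48*t^2 + 75*t + 6*x^3 + x^2*(27*t + 27) + x*(12*t^2 + 93*t + 39) + 18
(4) = -6*x^2 + 3*x - 7*z^2 + z*(13*x - 3)
(5) = 18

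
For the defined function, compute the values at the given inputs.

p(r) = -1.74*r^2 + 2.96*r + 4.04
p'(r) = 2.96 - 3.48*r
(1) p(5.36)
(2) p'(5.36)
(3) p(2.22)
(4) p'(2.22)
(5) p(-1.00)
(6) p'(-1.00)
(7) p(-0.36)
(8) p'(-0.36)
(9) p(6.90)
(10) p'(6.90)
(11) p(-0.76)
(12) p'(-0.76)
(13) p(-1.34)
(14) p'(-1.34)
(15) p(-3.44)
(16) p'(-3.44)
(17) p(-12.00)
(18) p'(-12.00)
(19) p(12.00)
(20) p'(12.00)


(1) = -30.08
(2) = -15.69
(3) = 2.04
(4) = -4.77
(5) = -0.66
(6) = 6.44
(7) = 2.75
(8) = 4.21
(9) = -58.38
(10) = -21.05
(11) = 0.79
(12) = 5.60
(13) = -3.05
(14) = 7.62
(15) = -26.73
(16) = 14.93
(17) = -282.04
(18) = 44.72
(19) = -211.00
(20) = -38.80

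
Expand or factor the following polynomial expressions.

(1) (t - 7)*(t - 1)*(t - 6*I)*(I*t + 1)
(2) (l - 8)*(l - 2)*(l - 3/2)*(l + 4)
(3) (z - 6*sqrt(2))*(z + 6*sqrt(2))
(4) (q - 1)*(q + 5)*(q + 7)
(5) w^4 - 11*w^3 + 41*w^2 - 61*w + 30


(1) = I*t^4 + 7*t^3 - 8*I*t^3 - 56*t^2 + I*t^2 + 49*t + 48*I*t - 42*I
(2) = l^4 - 15*l^3/2 - 15*l^2 + 100*l - 96
(3) = z^2 - 72
(4) = q^3 + 11*q^2 + 23*q - 35
(5) = (w - 5)*(w - 3)*(w - 2)*(w - 1)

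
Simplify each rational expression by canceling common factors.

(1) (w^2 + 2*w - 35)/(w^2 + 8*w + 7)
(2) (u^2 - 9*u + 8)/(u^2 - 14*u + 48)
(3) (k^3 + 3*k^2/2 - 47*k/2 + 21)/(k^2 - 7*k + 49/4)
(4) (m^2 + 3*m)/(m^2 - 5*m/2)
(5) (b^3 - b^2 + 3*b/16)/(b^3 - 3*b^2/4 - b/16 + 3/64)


(1) = (w - 5)/(w + 1)
(2) = (u - 1)/(u - 6)
(3) = (2*k^2 + 10*k - 12)/(2*k - 7)
(4) = (2*m + 6)/(2*m - 5)
(5) = 4*b/(4*b + 1)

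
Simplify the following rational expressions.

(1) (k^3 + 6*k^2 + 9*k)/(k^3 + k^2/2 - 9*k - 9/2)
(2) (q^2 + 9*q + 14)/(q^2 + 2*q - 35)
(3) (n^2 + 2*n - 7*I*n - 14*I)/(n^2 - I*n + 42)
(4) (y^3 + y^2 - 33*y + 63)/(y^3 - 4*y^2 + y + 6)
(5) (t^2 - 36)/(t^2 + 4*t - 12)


(1) = (2*k^2 + 6*k)/(2*k^2 - 5*k - 3)
(2) = (q + 2)/(q - 5)
(3) = (n + 2)/(n + 6*I)
(4) = (y^2 + 4*y - 21)/(y^2 - y - 2)
(5) = (t - 6)/(t - 2)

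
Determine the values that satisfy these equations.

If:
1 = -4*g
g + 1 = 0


Then:
No Solution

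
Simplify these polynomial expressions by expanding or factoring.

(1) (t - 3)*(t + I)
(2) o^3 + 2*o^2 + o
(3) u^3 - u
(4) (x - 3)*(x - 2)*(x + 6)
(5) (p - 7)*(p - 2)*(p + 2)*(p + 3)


(1) = t^2 - 3*t + I*t - 3*I
(2) = o*(o + 1)^2
(3) = u*(u - 1)*(u + 1)
(4) = x^3 + x^2 - 24*x + 36
(5) = p^4 - 4*p^3 - 25*p^2 + 16*p + 84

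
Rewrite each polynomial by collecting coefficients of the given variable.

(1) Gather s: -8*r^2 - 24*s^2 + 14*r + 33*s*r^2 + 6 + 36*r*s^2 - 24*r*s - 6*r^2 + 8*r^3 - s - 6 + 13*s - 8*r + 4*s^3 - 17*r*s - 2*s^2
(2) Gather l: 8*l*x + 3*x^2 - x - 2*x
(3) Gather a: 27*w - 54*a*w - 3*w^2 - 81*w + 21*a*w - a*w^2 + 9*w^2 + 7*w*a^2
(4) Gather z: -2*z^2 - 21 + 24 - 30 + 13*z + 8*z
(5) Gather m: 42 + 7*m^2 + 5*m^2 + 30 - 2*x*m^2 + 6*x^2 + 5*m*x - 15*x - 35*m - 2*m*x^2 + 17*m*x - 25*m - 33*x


(1) = 8*r^3 - 14*r^2 + 6*r + 4*s^3 + s^2*(36*r - 26) + s*(33*r^2 - 41*r + 12)
(2) = 8*l*x + 3*x^2 - 3*x
(3) = 7*a^2*w + a*(-w^2 - 33*w) + 6*w^2 - 54*w
(4) = -2*z^2 + 21*z - 27
(5) = m^2*(12 - 2*x) + m*(-2*x^2 + 22*x - 60) + 6*x^2 - 48*x + 72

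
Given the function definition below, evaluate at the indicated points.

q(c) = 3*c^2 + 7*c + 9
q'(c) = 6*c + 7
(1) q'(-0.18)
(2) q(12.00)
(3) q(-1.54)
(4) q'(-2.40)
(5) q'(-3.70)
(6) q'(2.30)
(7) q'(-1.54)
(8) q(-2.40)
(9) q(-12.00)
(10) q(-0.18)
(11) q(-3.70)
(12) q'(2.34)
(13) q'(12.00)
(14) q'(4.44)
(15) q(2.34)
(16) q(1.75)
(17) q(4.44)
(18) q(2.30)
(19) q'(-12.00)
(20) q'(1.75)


(1) = 5.92
(2) = 525.00
(3) = 5.33
(4) = -7.40
(5) = -15.20
(6) = 20.80
(7) = -2.24
(8) = 9.48
(9) = 357.00
(10) = 7.84
(11) = 24.17
(12) = 21.04
(13) = 79.00
(14) = 33.64
(15) = 41.81
(16) = 30.44
(17) = 99.22
(18) = 40.97
(19) = -65.00
(20) = 17.50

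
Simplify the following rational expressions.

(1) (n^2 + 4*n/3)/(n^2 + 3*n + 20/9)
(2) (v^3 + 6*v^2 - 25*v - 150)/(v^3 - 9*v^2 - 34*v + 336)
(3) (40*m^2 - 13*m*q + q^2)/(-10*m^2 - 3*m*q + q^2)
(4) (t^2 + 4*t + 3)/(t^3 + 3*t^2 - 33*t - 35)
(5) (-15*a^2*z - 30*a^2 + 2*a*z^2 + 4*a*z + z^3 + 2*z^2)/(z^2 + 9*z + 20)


(1) = 3*n/(3*n + 5)
(2) = (v^2 - 25)/(v^2 - 15*v + 56)
(3) = (-8*m + q)/(2*m + q)
(4) = (t + 3)/(t^2 + 2*t - 35)
(5) = (-15*a^2*z - 30*a^2 + 2*a*z^2 + 4*a*z + z^3 + 2*z^2)/(z^2 + 9*z + 20)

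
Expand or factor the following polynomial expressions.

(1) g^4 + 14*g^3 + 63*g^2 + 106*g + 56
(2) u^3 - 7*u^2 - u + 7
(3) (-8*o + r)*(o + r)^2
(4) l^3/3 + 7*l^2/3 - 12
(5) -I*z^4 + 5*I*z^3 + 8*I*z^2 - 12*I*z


(1) = (g + 1)*(g + 2)*(g + 4)*(g + 7)
(2) = (u - 7)*(u - 1)*(u + 1)
(3) = -8*o^3 - 15*o^2*r - 6*o*r^2 + r^3
(4) = (l/3 + 1)*(l - 2)*(l + 6)
(5) = z*(z - 6)*(z + 2)*(-I*z + I)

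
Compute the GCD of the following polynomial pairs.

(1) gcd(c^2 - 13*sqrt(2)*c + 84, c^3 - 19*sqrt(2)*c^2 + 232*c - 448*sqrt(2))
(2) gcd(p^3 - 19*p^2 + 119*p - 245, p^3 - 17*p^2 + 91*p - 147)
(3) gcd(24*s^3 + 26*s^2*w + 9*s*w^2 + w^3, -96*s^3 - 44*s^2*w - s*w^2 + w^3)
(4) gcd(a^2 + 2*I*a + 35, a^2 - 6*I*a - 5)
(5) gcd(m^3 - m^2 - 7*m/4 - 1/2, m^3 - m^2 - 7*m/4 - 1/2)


(1) = gcd((c - 7*sqrt(2))*(c - 6*sqrt(2)), (c - 8*sqrt(2))*(c - 7*sqrt(2))*(c - 4*sqrt(2))) = c - 7*sqrt(2)
(2) = gcd((p - 7)^2*(p - 5), (p - 7)^2*(p - 3)) = p^2 - 14*p + 49
(3) = gcd((2*s + w)*(3*s + w)*(4*s + w), (-8*s + w)*(3*s + w)*(4*s + w)) = 12*s^2 + 7*s*w + w^2
(4) = gcd((a - 5*I)*(a + 7*I), (a - 5*I)*(a - I)) = a - 5*I
(5) = m^3 - m^2 - 7*m/4 - 1/2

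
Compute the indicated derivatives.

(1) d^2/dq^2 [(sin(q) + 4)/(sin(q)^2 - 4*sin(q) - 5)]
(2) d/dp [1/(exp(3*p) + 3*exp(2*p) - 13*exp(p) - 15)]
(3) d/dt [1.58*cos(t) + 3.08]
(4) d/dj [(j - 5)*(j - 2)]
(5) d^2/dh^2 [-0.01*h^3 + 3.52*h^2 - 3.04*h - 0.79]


(1) = (-sin(q)^4 - 19*sin(q)^3 + 39*sin(q)^2 - 139*sin(q) + 128)/((sin(q) - 5)^3*(sin(q) + 1)^2)
(2) = (-3*exp(2*p) - 6*exp(p) + 13)*exp(p)/(exp(3*p) + 3*exp(2*p) - 13*exp(p) - 15)^2
(3) = -1.58*sin(t)
(4) = 2*j - 7
(5) = 7.04 - 0.06*h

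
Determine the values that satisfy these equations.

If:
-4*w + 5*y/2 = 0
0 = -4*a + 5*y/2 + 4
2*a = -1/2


Then:
a = -1/4
w = -5/4
y = -2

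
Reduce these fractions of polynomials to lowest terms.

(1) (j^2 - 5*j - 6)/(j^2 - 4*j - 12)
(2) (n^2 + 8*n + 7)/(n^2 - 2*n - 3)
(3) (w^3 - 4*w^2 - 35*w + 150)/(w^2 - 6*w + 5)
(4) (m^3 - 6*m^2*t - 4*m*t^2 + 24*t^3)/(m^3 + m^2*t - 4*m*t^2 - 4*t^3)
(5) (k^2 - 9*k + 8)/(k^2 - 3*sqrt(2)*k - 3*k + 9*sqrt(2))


(1) = (j + 1)/(j + 2)
(2) = (n + 7)/(n - 3)
(3) = (w^2 + w - 30)/(w - 1)
(4) = (m - 6*t)/(m + t)
(5) = (k^2 - 9*k + 8)/(k^2 + k*(-3*sqrt(2) - 3) + 9*sqrt(2))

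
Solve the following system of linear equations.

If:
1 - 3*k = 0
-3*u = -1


Then:
k = 1/3
u = 1/3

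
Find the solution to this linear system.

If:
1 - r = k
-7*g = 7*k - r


Then:
g = 8*r/7 - 1
k = 1 - r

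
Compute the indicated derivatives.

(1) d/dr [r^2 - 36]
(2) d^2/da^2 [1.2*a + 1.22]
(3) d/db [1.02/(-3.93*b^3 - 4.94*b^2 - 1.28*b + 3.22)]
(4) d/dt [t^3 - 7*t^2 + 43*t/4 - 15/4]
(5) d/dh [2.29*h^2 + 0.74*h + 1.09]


(1) = 2*r
(2) = 0
(3) = (12.0258*b^2 + 10.0776*b + 1.3056)/(3.93*b^3 + 4.94*b^2 + 1.28*b - 3.22)^2
(4) = 3*t^2 - 14*t + 43/4
(5) = 4.58*h + 0.74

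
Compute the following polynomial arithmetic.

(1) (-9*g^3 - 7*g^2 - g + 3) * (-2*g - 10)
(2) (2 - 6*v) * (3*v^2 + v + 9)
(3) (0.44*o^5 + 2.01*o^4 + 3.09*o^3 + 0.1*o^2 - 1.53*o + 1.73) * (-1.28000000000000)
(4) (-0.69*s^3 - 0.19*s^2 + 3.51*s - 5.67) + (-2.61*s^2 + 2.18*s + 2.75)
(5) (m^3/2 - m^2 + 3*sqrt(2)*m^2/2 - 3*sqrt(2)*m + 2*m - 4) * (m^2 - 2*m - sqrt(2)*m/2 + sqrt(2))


(1) = 18*g^4 + 104*g^3 + 72*g^2 + 4*g - 30
(2) = -18*v^3 - 52*v + 18
(3) = -0.5632*o^5 - 2.5728*o^4 - 3.9552*o^3 - 0.128*o^2 + 1.9584*o - 2.2144
(4) = -0.69*s^3 - 2.8*s^2 + 5.69*s - 2.92
(5) = m^5/2 - 2*m^4 + 5*sqrt(2)*m^4/4 - 5*sqrt(2)*m^3 + 5*m^3/2 - 2*m^2 + 4*sqrt(2)*m^2 + 2*m + 4*sqrt(2)*m - 4*sqrt(2)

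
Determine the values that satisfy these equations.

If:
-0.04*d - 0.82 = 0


Then:
d = -20.50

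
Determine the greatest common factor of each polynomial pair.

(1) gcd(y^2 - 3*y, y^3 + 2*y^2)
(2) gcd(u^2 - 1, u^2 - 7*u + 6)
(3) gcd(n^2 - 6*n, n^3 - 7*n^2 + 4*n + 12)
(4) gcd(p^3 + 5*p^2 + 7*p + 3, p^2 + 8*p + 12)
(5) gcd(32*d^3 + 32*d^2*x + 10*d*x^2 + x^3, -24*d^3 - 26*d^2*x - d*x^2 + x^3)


(1) = y
(2) = u - 1
(3) = gcd(n*(n - 6), (n - 6)*(n - 2)*(n + 1)) = n - 6
(4) = 1
(5) = gcd((2*d + x)*(4*d + x)^2, (-6*d + x)*(d + x)*(4*d + x)) = 4*d + x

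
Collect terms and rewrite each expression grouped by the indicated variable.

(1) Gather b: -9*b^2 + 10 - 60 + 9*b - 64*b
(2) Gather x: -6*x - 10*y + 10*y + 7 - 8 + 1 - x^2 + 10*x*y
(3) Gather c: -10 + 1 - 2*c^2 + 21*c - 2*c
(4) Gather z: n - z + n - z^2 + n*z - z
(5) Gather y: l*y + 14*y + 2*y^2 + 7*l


(1) = -9*b^2 - 55*b - 50
(2) = -x^2 + x*(10*y - 6)
(3) = -2*c^2 + 19*c - 9
(4) = 2*n - z^2 + z*(n - 2)
(5) = 7*l + 2*y^2 + y*(l + 14)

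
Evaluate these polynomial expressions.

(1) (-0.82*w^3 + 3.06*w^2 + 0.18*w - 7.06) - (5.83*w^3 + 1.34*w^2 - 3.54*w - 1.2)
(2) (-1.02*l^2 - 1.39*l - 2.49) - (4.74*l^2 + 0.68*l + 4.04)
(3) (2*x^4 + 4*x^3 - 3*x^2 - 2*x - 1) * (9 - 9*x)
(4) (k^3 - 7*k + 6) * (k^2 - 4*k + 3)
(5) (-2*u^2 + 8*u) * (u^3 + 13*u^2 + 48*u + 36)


(1) = -6.65*w^3 + 1.72*w^2 + 3.72*w - 5.86
(2) = -5.76*l^2 - 2.07*l - 6.53
(3) = -18*x^5 - 18*x^4 + 63*x^3 - 9*x^2 - 9*x - 9
(4) = k^5 - 4*k^4 - 4*k^3 + 34*k^2 - 45*k + 18
(5) = -2*u^5 - 18*u^4 + 8*u^3 + 312*u^2 + 288*u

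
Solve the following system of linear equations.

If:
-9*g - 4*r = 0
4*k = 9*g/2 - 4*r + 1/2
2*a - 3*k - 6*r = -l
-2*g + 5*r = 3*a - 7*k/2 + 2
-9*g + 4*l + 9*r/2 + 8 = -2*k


Then:
a = -303/368
g = 334/529
k = 9547/4232
l = -231/2116
r = -1503/1058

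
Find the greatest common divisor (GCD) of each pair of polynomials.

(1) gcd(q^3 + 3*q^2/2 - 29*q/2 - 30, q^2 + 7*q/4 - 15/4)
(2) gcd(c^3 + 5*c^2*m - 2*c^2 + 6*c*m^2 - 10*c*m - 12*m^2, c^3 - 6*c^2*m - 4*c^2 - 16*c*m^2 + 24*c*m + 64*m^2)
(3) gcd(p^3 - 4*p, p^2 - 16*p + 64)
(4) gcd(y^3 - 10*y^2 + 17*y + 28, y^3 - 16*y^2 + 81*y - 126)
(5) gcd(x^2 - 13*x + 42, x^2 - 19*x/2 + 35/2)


(1) = q + 3
(2) = gcd((c - 2)*(c + 2*m)*(c + 3*m), (c - 4)*(c - 8*m)*(c + 2*m)) = c + 2*m
(3) = gcd(p*(p - 2)*(p + 2), (p - 8)^2) = 1
(4) = gcd((y - 7)*(y - 4)*(y + 1), (y - 7)*(y - 6)*(y - 3)) = y - 7
(5) = x - 7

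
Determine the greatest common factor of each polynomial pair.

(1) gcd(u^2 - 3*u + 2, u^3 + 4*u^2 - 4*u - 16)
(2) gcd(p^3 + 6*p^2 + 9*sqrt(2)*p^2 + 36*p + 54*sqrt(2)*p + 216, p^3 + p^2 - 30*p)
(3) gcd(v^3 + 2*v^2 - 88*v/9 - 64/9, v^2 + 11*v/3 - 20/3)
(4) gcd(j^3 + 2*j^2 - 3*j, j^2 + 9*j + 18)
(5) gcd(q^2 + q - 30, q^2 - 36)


(1) = u - 2
(2) = p + 6
(3) = gcd((v - 8/3)*(v + 2/3)*(v + 4), (v - 4/3)*(v + 5)) = 1
(4) = j + 3
(5) = q + 6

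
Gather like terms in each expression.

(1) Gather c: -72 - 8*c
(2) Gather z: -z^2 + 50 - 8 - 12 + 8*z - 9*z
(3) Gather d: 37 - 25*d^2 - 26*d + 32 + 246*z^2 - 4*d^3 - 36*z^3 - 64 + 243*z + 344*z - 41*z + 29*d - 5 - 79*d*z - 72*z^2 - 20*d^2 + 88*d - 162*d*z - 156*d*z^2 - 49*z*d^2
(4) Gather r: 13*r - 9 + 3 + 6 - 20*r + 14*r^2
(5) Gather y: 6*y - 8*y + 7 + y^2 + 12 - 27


(1) = -8*c - 72
(2) = -z^2 - z + 30
(3) = -4*d^3 + d^2*(-49*z - 45) + d*(-156*z^2 - 241*z + 91) - 36*z^3 + 174*z^2 + 546*z
(4) = 14*r^2 - 7*r
(5) = y^2 - 2*y - 8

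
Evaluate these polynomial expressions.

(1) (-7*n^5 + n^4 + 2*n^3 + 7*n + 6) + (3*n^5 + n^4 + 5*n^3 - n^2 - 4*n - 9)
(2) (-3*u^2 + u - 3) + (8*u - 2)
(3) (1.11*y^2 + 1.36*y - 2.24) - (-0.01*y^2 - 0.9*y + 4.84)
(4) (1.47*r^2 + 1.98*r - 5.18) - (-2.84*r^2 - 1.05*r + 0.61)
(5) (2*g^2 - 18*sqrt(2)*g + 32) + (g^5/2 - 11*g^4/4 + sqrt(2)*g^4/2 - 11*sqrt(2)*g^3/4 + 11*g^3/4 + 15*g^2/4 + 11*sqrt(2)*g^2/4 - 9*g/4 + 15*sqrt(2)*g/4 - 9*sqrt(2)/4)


(1) = -4*n^5 + 2*n^4 + 7*n^3 - n^2 + 3*n - 3
(2) = -3*u^2 + 9*u - 5
(3) = 1.12*y^2 + 2.26*y - 7.08
(4) = 4.31*r^2 + 3.03*r - 5.79
(5) = g^5/2 - 11*g^4/4 + sqrt(2)*g^4/2 - 11*sqrt(2)*g^3/4 + 11*g^3/4 + 11*sqrt(2)*g^2/4 + 23*g^2/4 - 57*sqrt(2)*g/4 - 9*g/4 - 9*sqrt(2)/4 + 32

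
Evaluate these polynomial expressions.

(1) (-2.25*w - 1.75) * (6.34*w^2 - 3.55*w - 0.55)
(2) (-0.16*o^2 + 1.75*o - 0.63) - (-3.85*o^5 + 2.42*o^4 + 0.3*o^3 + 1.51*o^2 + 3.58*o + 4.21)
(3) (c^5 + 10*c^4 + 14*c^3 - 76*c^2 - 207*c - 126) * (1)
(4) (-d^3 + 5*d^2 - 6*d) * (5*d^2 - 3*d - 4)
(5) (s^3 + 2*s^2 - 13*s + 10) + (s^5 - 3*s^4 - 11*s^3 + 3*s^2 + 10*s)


(1) = -14.265*w^3 - 3.1075*w^2 + 7.45*w + 0.9625
(2) = 3.85*o^5 - 2.42*o^4 - 0.3*o^3 - 1.67*o^2 - 1.83*o - 4.84
(3) = c^5 + 10*c^4 + 14*c^3 - 76*c^2 - 207*c - 126
(4) = -5*d^5 + 28*d^4 - 41*d^3 - 2*d^2 + 24*d
(5) = s^5 - 3*s^4 - 10*s^3 + 5*s^2 - 3*s + 10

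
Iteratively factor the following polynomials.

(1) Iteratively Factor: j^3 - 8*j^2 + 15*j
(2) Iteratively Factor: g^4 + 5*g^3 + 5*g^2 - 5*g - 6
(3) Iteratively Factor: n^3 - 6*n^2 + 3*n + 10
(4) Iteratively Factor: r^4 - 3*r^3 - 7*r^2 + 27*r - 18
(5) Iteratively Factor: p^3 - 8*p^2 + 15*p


(1) = (j)*(j^2 - 8*j + 15) = j*(j - 5)*(j - 3)
(2) = (g + 2)*(g^3 + 3*g^2 - g - 3) = (g - 1)*(g + 2)*(g^2 + 4*g + 3) = (g - 1)*(g + 1)*(g + 2)*(g + 3)
(3) = (n + 1)*(n^2 - 7*n + 10) = (n - 5)*(n + 1)*(n - 2)
(4) = (r - 1)*(r^3 - 2*r^2 - 9*r + 18) = (r - 2)*(r - 1)*(r^2 - 9) = (r - 3)*(r - 2)*(r - 1)*(r + 3)
(5) = (p - 5)*(p^2 - 3*p) = (p - 5)*(p - 3)*(p)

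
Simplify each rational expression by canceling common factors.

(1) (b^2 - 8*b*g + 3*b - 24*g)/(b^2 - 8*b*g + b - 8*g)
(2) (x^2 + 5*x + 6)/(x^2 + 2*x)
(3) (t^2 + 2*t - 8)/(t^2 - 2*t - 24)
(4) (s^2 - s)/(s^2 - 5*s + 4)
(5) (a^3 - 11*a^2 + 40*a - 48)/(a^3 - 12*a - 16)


(1) = (b + 3)/(b + 1)
(2) = (x + 3)/x
(3) = (t - 2)/(t - 6)
(4) = s/(s - 4)
(5) = (a^2 - 7*a + 12)/(a^2 + 4*a + 4)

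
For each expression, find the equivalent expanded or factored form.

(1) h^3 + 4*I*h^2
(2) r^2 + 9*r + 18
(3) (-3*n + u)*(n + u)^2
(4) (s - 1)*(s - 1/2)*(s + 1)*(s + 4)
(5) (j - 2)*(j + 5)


(1) = h^2*(h + 4*I)
(2) = (r + 3)*(r + 6)
(3) = -3*n^3 - 5*n^2*u - n*u^2 + u^3
(4) = s^4 + 7*s^3/2 - 3*s^2 - 7*s/2 + 2
(5) = j^2 + 3*j - 10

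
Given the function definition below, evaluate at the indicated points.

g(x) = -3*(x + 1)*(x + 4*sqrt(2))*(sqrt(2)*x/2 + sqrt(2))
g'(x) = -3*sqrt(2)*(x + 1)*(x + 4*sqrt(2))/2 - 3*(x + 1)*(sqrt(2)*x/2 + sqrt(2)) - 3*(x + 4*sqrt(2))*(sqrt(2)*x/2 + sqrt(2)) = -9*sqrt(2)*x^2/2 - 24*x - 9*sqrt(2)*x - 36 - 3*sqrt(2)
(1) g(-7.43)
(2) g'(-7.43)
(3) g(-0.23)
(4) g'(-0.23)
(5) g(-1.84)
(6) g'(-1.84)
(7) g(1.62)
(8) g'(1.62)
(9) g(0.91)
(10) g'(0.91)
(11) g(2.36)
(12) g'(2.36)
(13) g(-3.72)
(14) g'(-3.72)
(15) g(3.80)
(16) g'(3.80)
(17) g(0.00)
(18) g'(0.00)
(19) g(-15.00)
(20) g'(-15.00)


(1) = 131.33
(2) = -118.68
(3) = -15.69
(4) = -32.13
(5) = 1.09
(6) = 5.79
(7) = -146.41
(8) = -116.44
(9) = -77.43
(10) = -78.94
(11) = -249.14
(12) = -162.37
(13) = -19.22
(14) = 8.32
(15) = -558.50
(16) = -271.70
(17) = -24.00
(18) = -40.24
(19) = 3607.20
(20) = -921.22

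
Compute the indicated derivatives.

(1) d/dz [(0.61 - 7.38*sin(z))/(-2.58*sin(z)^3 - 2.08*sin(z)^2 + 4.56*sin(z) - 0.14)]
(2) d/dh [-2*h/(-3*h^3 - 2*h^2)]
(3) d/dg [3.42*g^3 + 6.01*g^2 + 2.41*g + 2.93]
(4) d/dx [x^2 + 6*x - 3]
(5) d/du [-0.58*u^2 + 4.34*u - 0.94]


(1) = (-38.0808*sin(z)^3 - 10.629*sin(z)^2 + 2.5376*sin(z) - 1.7484)*cos(z)/(6.6564*sin(z)^6 + 10.7328*sin(z)^5 - 19.2032*sin(z)^4 - 18.2472*sin(z)^3 + 21.376*sin(z)^2 - 1.2768*sin(z) + 0.0196)
(2) = 4*(-3*h - 1)/(h^2*(3*h + 2)^2)
(3) = 10.26*g^2 + 12.02*g + 2.41
(4) = 2*x + 6
(5) = 4.34 - 1.16*u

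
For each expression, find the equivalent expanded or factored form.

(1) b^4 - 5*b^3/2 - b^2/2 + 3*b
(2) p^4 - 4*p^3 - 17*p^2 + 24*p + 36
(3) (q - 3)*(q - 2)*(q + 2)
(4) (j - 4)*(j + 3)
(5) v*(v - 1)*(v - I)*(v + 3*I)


(1) = b*(b - 2)*(b - 3/2)*(b + 1)
(2) = (p - 6)*(p - 2)*(p + 1)*(p + 3)
(3) = q^3 - 3*q^2 - 4*q + 12
(4) = j^2 - j - 12
(5) = v^4 - v^3 + 2*I*v^3 + 3*v^2 - 2*I*v^2 - 3*v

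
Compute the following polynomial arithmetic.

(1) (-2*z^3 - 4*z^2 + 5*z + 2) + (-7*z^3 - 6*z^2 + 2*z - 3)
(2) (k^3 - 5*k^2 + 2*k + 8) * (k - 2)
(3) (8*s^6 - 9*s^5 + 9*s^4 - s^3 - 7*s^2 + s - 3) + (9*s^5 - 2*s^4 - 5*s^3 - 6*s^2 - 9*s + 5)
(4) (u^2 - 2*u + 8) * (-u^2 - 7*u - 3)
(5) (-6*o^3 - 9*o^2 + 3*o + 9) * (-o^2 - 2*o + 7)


(1) = -9*z^3 - 10*z^2 + 7*z - 1
(2) = k^4 - 7*k^3 + 12*k^2 + 4*k - 16
(3) = 8*s^6 + 7*s^4 - 6*s^3 - 13*s^2 - 8*s + 2
(4) = -u^4 - 5*u^3 + 3*u^2 - 50*u - 24
(5) = 6*o^5 + 21*o^4 - 27*o^3 - 78*o^2 + 3*o + 63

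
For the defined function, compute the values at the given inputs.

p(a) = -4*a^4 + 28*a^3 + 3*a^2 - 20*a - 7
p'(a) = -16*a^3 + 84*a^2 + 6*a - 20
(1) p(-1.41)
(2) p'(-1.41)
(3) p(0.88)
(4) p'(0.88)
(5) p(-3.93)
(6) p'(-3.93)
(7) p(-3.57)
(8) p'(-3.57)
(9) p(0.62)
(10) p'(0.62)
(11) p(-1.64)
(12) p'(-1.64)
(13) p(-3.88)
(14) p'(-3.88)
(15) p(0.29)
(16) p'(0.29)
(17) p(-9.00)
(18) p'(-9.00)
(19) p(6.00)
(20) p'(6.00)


(1) = -67.14
(2) = 183.39
(3) = -5.59
(4) = 39.43
(5) = -2535.80
(6) = 2224.97
(7) = -1821.08
(8) = 1757.14
(9) = -12.16
(10) = 12.20
(11) = -118.57
(12) = 266.66
(13) = -2426.29
(14) = 2155.87
(15) = -11.89
(16) = -11.59
(17) = -46240.00
(18) = 18394.00
(19) = 845.00
(20) = -416.00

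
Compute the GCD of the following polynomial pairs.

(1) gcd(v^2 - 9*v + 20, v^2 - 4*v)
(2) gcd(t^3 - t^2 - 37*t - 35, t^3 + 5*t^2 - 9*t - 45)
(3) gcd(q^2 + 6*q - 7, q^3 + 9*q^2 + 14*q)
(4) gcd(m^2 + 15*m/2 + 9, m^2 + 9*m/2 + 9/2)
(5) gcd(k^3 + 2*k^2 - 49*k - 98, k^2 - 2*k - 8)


(1) = gcd((v - 5)*(v - 4), v*(v - 4)) = v - 4
(2) = gcd((t - 7)*(t + 1)*(t + 5), (t - 3)*(t + 3)*(t + 5)) = t + 5
(3) = q + 7
(4) = m + 3/2
(5) = k + 2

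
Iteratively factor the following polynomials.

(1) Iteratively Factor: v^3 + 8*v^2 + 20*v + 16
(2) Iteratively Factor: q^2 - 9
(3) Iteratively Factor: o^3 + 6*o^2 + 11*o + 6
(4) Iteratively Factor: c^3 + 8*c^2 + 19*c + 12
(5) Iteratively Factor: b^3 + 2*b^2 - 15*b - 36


(1) = (v + 4)*(v^2 + 4*v + 4) = (v + 2)*(v + 4)*(v + 2)
(2) = (q + 3)*(q - 3)
(3) = (o + 1)*(o^2 + 5*o + 6) = (o + 1)*(o + 3)*(o + 2)
(4) = (c + 3)*(c^2 + 5*c + 4) = (c + 3)*(c + 4)*(c + 1)
(5) = (b - 4)*(b^2 + 6*b + 9) = (b - 4)*(b + 3)*(b + 3)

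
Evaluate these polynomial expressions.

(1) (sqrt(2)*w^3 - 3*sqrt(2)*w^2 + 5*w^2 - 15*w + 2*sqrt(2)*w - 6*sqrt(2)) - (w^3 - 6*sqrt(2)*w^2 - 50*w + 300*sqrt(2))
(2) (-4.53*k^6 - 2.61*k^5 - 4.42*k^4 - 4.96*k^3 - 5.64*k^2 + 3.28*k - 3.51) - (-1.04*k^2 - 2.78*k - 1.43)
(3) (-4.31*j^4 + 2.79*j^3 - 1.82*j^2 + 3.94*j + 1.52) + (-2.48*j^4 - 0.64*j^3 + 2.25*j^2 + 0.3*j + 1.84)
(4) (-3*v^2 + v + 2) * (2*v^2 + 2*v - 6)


(1) = -w^3 + sqrt(2)*w^3 + 3*sqrt(2)*w^2 + 5*w^2 + 2*sqrt(2)*w + 35*w - 306*sqrt(2)
(2) = -4.53*k^6 - 2.61*k^5 - 4.42*k^4 - 4.96*k^3 - 4.6*k^2 + 6.06*k - 2.08
(3) = -6.79*j^4 + 2.15*j^3 + 0.43*j^2 + 4.24*j + 3.36
(4) = -6*v^4 - 4*v^3 + 24*v^2 - 2*v - 12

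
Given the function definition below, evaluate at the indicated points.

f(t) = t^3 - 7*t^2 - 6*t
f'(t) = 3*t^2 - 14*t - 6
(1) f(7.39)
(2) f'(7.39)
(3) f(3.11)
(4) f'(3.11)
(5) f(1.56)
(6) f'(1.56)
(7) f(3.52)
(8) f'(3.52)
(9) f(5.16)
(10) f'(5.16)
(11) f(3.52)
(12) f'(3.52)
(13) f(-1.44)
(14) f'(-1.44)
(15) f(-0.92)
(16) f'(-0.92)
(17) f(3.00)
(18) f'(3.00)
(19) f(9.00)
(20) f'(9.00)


(1) = -23.04
(2) = 54.38
(3) = -56.28
(4) = -20.52
(5) = -22.60
(6) = -20.54
(7) = -64.24
(8) = -18.11
(9) = -79.95
(10) = 1.64
(11) = -64.24
(12) = -18.11
(13) = -8.86
(14) = 20.38
(15) = -1.18
(16) = 9.42
(17) = -54.00
(18) = -21.00
(19) = 108.00
(20) = 111.00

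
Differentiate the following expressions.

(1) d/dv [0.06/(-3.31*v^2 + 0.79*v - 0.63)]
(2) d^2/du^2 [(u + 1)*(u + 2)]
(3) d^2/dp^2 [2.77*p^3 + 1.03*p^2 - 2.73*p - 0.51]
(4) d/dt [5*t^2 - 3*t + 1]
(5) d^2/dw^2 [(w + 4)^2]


(1) = (0.3972*v - 0.0474)/(3.31*v^2 - 0.79*v + 0.63)^2
(2) = 2
(3) = 16.62*p + 2.06
(4) = 10*t - 3
(5) = 2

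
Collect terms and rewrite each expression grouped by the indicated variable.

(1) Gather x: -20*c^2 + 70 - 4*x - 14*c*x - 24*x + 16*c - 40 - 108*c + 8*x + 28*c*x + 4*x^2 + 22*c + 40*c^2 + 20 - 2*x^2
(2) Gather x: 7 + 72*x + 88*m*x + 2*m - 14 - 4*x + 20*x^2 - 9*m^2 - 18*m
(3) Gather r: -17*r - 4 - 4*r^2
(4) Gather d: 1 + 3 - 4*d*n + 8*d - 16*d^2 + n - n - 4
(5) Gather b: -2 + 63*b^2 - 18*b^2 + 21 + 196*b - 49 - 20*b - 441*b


(1) = 20*c^2 - 70*c + 2*x^2 + x*(14*c - 20) + 50
(2) = -9*m^2 - 16*m + 20*x^2 + x*(88*m + 68) - 7
(3) = -4*r^2 - 17*r - 4
(4) = -16*d^2 + d*(8 - 4*n)
(5) = 45*b^2 - 265*b - 30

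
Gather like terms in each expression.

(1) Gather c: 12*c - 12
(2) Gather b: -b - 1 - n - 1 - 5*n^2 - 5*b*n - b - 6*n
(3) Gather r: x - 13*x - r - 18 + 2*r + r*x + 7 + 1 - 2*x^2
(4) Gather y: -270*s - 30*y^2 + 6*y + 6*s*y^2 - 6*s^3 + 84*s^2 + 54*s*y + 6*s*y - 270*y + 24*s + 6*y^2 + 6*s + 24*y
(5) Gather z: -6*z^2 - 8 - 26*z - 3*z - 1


(1) = 12*c - 12
(2) = b*(-5*n - 2) - 5*n^2 - 7*n - 2
(3) = r*(x + 1) - 2*x^2 - 12*x - 10
(4) = -6*s^3 + 84*s^2 - 240*s + y^2*(6*s - 24) + y*(60*s - 240)
(5) = -6*z^2 - 29*z - 9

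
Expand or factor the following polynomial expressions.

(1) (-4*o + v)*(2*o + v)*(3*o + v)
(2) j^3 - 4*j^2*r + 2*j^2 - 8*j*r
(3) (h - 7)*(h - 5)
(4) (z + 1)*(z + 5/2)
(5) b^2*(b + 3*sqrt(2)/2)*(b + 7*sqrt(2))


(1) = -24*o^3 - 14*o^2*v + o*v^2 + v^3
(2) = j*(j + 2)*(j - 4*r)
(3) = h^2 - 12*h + 35
(4) = z^2 + 7*z/2 + 5/2
(5) = b^4 + 17*sqrt(2)*b^3/2 + 21*b^2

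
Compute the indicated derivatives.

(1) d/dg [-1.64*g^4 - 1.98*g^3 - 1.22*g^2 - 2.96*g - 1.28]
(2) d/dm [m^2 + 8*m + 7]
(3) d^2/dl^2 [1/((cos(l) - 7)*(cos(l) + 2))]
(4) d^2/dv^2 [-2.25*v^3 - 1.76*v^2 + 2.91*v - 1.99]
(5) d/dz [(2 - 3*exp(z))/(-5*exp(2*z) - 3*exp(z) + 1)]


(1) = -6.56*g^3 - 5.94*g^2 - 2.44*g - 2.96
(2) = 2*m + 8
(3) = (-4*sin(l)^4 + 83*sin(l)^2 + 205*cos(l)/4 + 15*cos(3*l)/4 - 1)/((cos(l) - 7)^3*(cos(l) + 2)^3)
(4) = -13.5*v - 3.52
(5) = (-15*exp(2*z) + 20*exp(z) + 3)*exp(z)/(25*exp(4*z) + 30*exp(3*z) - exp(2*z) - 6*exp(z) + 1)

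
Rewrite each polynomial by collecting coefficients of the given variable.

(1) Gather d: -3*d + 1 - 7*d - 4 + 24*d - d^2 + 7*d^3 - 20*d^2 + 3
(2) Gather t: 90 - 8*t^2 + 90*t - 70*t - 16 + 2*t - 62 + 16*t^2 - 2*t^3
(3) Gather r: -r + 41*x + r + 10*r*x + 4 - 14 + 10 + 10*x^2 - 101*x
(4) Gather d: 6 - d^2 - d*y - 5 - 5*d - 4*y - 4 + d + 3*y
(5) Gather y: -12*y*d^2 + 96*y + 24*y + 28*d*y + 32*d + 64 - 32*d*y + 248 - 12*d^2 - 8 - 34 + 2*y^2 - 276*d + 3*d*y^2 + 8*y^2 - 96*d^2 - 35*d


(1) = 7*d^3 - 21*d^2 + 14*d
(2) = -2*t^3 + 8*t^2 + 22*t + 12
(3) = 10*r*x + 10*x^2 - 60*x
(4) = -d^2 + d*(-y - 4) - y - 3
(5) = -108*d^2 - 279*d + y^2*(3*d + 10) + y*(-12*d^2 - 4*d + 120) + 270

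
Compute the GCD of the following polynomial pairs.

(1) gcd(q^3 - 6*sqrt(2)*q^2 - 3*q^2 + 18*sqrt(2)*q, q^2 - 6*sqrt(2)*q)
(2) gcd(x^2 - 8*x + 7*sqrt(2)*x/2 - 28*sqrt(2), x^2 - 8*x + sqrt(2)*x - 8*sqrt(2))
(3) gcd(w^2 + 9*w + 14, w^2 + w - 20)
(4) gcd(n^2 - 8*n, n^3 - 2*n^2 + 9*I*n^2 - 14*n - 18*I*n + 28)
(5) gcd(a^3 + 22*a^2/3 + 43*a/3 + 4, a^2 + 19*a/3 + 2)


(1) = gcd(q*(q - 3)*(q - 6*sqrt(2)), q*(q - 6*sqrt(2))) = q^2 - 6*sqrt(2)*q
(2) = x - 8
(3) = gcd((w + 2)*(w + 7), (w - 4)*(w + 5)) = 1
(4) = gcd(n*(n - 8), (n - 2)*(n + 2*I)*(n + 7*I)) = 1
(5) = a + 1/3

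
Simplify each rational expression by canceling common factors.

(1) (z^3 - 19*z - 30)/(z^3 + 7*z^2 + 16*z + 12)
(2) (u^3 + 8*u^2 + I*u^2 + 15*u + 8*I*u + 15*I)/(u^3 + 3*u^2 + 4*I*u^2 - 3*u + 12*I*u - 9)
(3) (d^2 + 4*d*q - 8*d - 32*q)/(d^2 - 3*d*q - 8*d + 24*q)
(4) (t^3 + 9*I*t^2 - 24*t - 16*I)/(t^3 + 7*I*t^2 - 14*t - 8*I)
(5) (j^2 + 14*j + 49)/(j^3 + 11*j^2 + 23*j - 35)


(1) = (z - 5)/(z + 2)
(2) = (u + 5)/(u + 3*I)
(3) = (-d - 4*q)/(-d + 3*q)
(4) = (t + 4*I)/(t + 2*I)
(5) = (j + 7)/(j^2 + 4*j - 5)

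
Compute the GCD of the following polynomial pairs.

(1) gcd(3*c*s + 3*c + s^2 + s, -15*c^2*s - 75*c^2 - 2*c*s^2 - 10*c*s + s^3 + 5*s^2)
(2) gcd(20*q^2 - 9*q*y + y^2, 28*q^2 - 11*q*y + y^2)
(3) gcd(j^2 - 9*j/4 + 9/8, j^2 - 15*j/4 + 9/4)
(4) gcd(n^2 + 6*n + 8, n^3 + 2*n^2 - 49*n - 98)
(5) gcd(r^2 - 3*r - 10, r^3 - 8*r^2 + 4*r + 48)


(1) = gcd((3*c + s)*(s + 1), (-5*c + s)*(3*c + s)*(s + 5)) = 3*c + s
(2) = -4*q + y
(3) = gcd((j - 3/2)*(j - 3/4), (j - 3)*(j - 3/4)) = j - 3/4
(4) = gcd((n + 2)*(n + 4), (n - 7)*(n + 2)*(n + 7)) = n + 2
(5) = r + 2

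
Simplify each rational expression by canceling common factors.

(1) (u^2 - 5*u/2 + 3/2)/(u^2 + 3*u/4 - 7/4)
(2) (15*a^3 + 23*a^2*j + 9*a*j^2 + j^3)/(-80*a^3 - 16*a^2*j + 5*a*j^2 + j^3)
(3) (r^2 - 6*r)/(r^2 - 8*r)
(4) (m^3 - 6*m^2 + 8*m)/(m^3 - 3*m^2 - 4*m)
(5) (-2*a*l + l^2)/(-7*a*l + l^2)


(1) = (4*u - 6)/(4*u + 7)
(2) = (-3*a^2 - 4*a*j - j^2)/(16*a^2 - j^2)
(3) = (r - 6)/(r - 8)
(4) = (m - 2)/(m + 1)
(5) = (2*a - l)/(7*a - l)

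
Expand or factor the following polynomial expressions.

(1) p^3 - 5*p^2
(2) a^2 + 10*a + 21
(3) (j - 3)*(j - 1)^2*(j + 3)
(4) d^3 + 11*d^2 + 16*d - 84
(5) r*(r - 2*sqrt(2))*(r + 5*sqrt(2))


(1) = p^2*(p - 5)
(2) = (a + 3)*(a + 7)
(3) = j^4 - 2*j^3 - 8*j^2 + 18*j - 9
(4) = (d - 2)*(d + 6)*(d + 7)
(5) = r^3 + 3*sqrt(2)*r^2 - 20*r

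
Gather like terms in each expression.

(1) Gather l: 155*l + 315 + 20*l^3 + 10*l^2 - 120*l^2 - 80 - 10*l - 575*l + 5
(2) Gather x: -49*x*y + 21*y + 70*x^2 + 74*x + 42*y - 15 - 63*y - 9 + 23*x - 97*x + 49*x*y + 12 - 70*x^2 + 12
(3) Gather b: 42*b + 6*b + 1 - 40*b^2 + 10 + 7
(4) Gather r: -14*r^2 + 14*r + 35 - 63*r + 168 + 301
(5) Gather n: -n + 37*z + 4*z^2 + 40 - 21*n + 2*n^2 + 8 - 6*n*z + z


(1) = 20*l^3 - 110*l^2 - 430*l + 240
(2) = 0
(3) = -40*b^2 + 48*b + 18
(4) = -14*r^2 - 49*r + 504
(5) = 2*n^2 + n*(-6*z - 22) + 4*z^2 + 38*z + 48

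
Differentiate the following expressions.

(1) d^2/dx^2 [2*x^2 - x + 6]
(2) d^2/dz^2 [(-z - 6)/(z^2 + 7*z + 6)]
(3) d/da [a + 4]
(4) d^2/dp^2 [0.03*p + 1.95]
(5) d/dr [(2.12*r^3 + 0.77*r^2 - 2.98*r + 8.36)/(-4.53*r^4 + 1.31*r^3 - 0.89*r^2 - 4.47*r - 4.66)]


(1) = 4
(2) = -2/(z^3 + 3*z^2 + 3*z + 1)
(3) = 1
(4) = 0
(5) = (9.6036*r^6 + 6.9762*r^5 - 43.3937*r^4 + 140.338*r^3 - 68.5865*r^2 + 7.7044*r + 51.256)/(20.5209*r^8 - 11.8686*r^7 + 9.7795*r^6 + 38.1664*r^5 + 31.3003*r^4 - 4.2526*r^3 + 28.2757*r^2 + 41.6604*r + 21.7156)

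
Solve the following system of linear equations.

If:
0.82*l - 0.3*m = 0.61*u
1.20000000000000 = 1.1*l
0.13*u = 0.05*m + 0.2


Then:
l = 1.09
m = -0.08
u = 1.51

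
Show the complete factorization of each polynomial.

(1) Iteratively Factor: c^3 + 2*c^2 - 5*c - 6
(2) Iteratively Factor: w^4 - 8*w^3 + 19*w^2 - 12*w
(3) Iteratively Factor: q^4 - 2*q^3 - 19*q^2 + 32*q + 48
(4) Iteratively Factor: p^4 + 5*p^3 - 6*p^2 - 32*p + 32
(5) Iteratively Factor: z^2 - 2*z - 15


(1) = (c + 3)*(c^2 - c - 2) = (c - 2)*(c + 3)*(c + 1)
(2) = (w)*(w^3 - 8*w^2 + 19*w - 12) = w*(w - 4)*(w^2 - 4*w + 3) = w*(w - 4)*(w - 1)*(w - 3)
(3) = (q + 4)*(q^3 - 6*q^2 + 5*q + 12) = (q + 1)*(q + 4)*(q^2 - 7*q + 12) = (q - 3)*(q + 1)*(q + 4)*(q - 4)
(4) = (p - 1)*(p^3 + 6*p^2 - 32) = (p - 2)*(p - 1)*(p^2 + 8*p + 16) = (p - 2)*(p - 1)*(p + 4)*(p + 4)
(5) = (z + 3)*(z - 5)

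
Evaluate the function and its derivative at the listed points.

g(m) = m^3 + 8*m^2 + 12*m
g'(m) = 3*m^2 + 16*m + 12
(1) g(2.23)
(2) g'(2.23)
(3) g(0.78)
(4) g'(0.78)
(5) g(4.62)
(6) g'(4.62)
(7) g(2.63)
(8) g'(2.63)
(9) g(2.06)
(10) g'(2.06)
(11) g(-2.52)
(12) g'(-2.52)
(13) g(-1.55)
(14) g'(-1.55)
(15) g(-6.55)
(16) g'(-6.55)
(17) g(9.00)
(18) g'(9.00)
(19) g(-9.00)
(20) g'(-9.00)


(1) = 77.63
(2) = 62.60
(3) = 14.70
(4) = 26.31
(5) = 324.81
(6) = 149.95
(7) = 105.09
(8) = 74.83
(9) = 67.41
(10) = 57.69
(11) = 4.56
(12) = -9.27
(13) = -3.10
(14) = -5.59
(15) = -16.39
(16) = 35.91
(17) = 1485.00
(18) = 399.00
(19) = -189.00
(20) = 111.00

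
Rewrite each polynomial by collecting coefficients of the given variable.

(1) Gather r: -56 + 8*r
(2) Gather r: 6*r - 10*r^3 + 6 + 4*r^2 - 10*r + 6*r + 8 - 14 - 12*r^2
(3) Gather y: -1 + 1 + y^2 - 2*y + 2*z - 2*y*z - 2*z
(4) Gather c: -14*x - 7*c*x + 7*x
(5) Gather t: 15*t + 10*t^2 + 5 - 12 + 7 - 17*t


(1) = 8*r - 56
(2) = -10*r^3 - 8*r^2 + 2*r
(3) = y^2 + y*(-2*z - 2)
(4) = -7*c*x - 7*x
(5) = 10*t^2 - 2*t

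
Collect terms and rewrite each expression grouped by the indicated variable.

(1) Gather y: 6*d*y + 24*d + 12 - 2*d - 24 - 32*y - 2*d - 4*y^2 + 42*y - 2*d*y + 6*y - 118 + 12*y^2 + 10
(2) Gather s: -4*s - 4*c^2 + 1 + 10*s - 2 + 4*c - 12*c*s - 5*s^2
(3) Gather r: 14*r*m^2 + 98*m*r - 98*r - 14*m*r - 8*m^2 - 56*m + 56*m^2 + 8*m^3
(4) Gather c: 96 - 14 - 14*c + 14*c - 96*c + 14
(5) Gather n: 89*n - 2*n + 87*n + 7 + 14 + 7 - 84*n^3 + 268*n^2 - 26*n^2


(1) = 20*d + 8*y^2 + y*(4*d + 16) - 120
(2) = -4*c^2 + 4*c - 5*s^2 + s*(6 - 12*c) - 1
(3) = 8*m^3 + 48*m^2 - 56*m + r*(14*m^2 + 84*m - 98)
(4) = 96 - 96*c
(5) = -84*n^3 + 242*n^2 + 174*n + 28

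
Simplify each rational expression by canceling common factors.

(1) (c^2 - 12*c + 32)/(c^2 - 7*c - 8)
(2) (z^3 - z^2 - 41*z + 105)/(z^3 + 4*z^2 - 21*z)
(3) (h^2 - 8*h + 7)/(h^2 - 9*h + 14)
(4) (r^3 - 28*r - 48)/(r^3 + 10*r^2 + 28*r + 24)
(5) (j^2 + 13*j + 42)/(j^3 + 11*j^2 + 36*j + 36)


(1) = (c - 4)/(c + 1)
(2) = (z - 5)/z
(3) = (h - 1)/(h - 2)
(4) = (r^2 - 2*r - 24)/(r^2 + 8*r + 12)
(5) = (j + 7)/(j^2 + 5*j + 6)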